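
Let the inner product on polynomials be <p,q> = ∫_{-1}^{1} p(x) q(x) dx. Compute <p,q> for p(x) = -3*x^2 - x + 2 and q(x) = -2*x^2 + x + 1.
<p,q> = 16/15

Expand the product: p(x)·q(x) = 6*x^4 - x^3 - 8*x^2 + x + 2.
∫_{-1}^{1} of each monomial x^k gives [2/(k+1) if k even, 0 if k odd]. Integrating term-by-term (or equivalently evaluating the antiderivative F(x) = 6*x^5/5 - x^4/4 - 8*x^3/3 + x^2/2 + 2*x at the endpoints):
  F(1) − F(−1) = 47/60 − (-17/60) = 16/15.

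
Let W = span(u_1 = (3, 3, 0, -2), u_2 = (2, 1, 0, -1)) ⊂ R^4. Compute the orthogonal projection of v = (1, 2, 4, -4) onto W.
proj_W(v) = (20/11, 31/11, 0, -17/11)

Set up U = [u_1 | ... | u_2] ∈ R^(4×2). The projector onto W = col(U) is P = U (U^T U)^(-1) U^T.
Compute U^T U =
  [22, 11]
  [11, 6],
and U^T v = (17, 8).
Solve U^T U · c = U^T v for the coefficients: c = (14/11, -1). The projection is proj_W(v) = U c.
Check: (v - proj_W(v)) · u_1 = 0  (should be 0).
Check: (v - proj_W(v)) · u_2 = 0  (should be 0).
Result: proj_W(v) = (20/11, 31/11, 0, -17/11).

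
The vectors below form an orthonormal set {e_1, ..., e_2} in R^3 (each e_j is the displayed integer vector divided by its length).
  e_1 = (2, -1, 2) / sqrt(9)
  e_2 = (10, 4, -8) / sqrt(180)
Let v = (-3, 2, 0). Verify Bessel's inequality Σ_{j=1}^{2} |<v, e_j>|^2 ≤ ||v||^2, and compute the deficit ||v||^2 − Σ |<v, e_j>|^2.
Σ |<v, e_j>|^2 = 49/5; ||v||^2 = 13; deficit = 16/5

Write each e_j = u_j / sqrt(<u_j, u_j>) where u_j is the displayed integer vector. Then <v, e_j> = <v, u_j> / sqrt(<u_j, u_j>), so |<v, e_j>|^2 = <v, u_j>^2 / <u_j, u_j>.
Coefficients: <v, e_1> = -8/sqrt(9), <v, e_2> = -22/sqrt(180).
Square and sum: Σ |<v, e_j>|^2 = 49/5.
Compute ||v||^2 = v·v = 13.
Deficit = 13 − 49/5 = 16/5 ≥ 0, confirming Bessel's inequality. (The deficit equals ||v − Σ <v,e_j> e_j||^2, the squared distance from v to span{e_j}.)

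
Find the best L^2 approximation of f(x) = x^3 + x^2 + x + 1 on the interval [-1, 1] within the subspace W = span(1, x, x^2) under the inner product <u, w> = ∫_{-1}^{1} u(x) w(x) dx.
g(x) = x^2 + 8*x/5 + 1

The best approximation g ∈ W is the orthogonal projection of f onto W. Writing g = a_0 + a_1 x + a_2 x^2, the coefficients solve the normal equations G · a = b where
  G_{ij} = <φ_i, φ_j> and b_i = <f, φ_i>, with φ_0 = 1, φ_1 = x, φ_2 = x^2.
G =
  [2, 0, 2/3]
  [0, 2/3, 0]
  [2/3, 0, 2/5],
b = (8/3, 16/15, 16/15).
Solving gives a_0 = 1, a_1 = 8/5, a_2 = 1, so
  g(x) = x^2 + 8*x/5 + 1.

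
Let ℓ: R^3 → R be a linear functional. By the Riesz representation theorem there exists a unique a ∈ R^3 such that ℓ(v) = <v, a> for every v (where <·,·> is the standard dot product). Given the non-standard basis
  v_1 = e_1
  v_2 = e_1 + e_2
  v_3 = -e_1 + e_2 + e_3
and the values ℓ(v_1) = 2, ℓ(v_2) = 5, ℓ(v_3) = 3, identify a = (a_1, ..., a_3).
a = (2, 3, 2)

Write a = (a_1, ..., a_3) in the standard basis. For each basis vector v_i, ℓ(v_i) = <v_i, a> is a linear equation in the a_j's. Collect the n equations into a matrix system V a = ℓ, where row i of V is v_i (expressed in the standard basis). Since V is invertible (lower-triangular with 1s on the diagonal, up to permutation), solve by back-substitution:
  V =
[[1, 0, 0],
 [1, 1, 0],
 [-1, 1, 1]]
  V a = (2, 5, 3)
Solving gives a = (2, 3, 2).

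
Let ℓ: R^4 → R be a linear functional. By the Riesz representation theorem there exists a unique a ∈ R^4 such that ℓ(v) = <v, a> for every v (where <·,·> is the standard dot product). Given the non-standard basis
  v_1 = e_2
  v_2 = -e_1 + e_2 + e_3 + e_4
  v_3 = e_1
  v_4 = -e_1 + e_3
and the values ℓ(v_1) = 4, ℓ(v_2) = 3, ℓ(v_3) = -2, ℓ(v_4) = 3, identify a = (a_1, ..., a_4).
a = (-2, 4, 1, -4)

Write a = (a_1, ..., a_4) in the standard basis. For each basis vector v_i, ℓ(v_i) = <v_i, a> is a linear equation in the a_j's. Collect the n equations into a matrix system V a = ℓ, where row i of V is v_i (expressed in the standard basis). Since V is invertible (lower-triangular with 1s on the diagonal, up to permutation), solve by back-substitution:
  V =
[[0, 1, 0, 0],
 [-1, 1, 1, 1],
 [1, 0, 0, 0],
 [-1, 0, 1, 0]]
  V a = (4, 3, -2, 3)
Solving gives a = (-2, 4, 1, -4).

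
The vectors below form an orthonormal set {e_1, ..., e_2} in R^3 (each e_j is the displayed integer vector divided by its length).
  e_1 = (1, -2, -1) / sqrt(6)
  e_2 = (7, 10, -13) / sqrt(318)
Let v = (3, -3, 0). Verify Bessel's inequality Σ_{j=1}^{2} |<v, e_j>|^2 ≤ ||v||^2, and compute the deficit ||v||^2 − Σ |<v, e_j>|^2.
Σ |<v, e_j>|^2 = 729/53; ||v||^2 = 18; deficit = 225/53

Write each e_j = u_j / sqrt(<u_j, u_j>) where u_j is the displayed integer vector. Then <v, e_j> = <v, u_j> / sqrt(<u_j, u_j>), so |<v, e_j>|^2 = <v, u_j>^2 / <u_j, u_j>.
Coefficients: <v, e_1> = 9/sqrt(6), <v, e_2> = -9/sqrt(318).
Square and sum: Σ |<v, e_j>|^2 = 729/53.
Compute ||v||^2 = v·v = 18.
Deficit = 18 − 729/53 = 225/53 ≥ 0, confirming Bessel's inequality. (The deficit equals ||v − Σ <v,e_j> e_j||^2, the squared distance from v to span{e_j}.)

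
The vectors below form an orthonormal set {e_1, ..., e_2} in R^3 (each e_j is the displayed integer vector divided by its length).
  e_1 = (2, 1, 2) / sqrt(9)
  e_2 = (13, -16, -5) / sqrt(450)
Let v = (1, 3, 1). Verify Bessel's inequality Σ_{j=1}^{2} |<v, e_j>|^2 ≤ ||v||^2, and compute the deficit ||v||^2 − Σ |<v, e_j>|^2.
Σ |<v, e_j>|^2 = 9; ||v||^2 = 11; deficit = 2

Write each e_j = u_j / sqrt(<u_j, u_j>) where u_j is the displayed integer vector. Then <v, e_j> = <v, u_j> / sqrt(<u_j, u_j>), so |<v, e_j>|^2 = <v, u_j>^2 / <u_j, u_j>.
Coefficients: <v, e_1> = 7/sqrt(9), <v, e_2> = -40/sqrt(450).
Square and sum: Σ |<v, e_j>|^2 = 9.
Compute ||v||^2 = v·v = 11.
Deficit = 11 − 9 = 2 ≥ 0, confirming Bessel's inequality. (The deficit equals ||v − Σ <v,e_j> e_j||^2, the squared distance from v to span{e_j}.)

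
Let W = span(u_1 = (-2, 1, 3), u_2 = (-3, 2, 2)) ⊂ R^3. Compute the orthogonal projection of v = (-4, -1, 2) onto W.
proj_W(v) = (-46/21, 53/42, 103/42)

Set up U = [u_1 | ... | u_2] ∈ R^(3×2). The projector onto W = col(U) is P = U (U^T U)^(-1) U^T.
Compute U^T U =
  [14, 14]
  [14, 17],
and U^T v = (13, 14).
Solve U^T U · c = U^T v for the coefficients: c = (25/42, 1/3). The projection is proj_W(v) = U c.
Check: (v - proj_W(v)) · u_1 = 0  (should be 0).
Check: (v - proj_W(v)) · u_2 = 0  (should be 0).
Result: proj_W(v) = (-46/21, 53/42, 103/42).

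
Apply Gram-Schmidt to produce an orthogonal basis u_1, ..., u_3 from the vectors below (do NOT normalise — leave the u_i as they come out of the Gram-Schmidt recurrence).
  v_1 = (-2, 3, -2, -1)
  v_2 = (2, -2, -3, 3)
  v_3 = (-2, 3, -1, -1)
Orthogonal basis:
  u_1 = (-2, 3, -2, -1)
  u_2 = (11/9, -5/6, -34/9, 47/18)
  u_3 = (-10/419, 83/419, 69/419, 131/419)

Apply the Gram-Schmidt recurrence
  u_1 = v_1
  u_i = v_i − Σ_{j<i} ((v_i · u_j) / (u_j · u_j)) · u_j.

Step by step this gives:
  u_1 = (-2, 3, -2, -1)
  u_2 = (11/9, -5/6, -34/9, 47/18)
  u_3 = (-10/419, 83/419, 69/419, 131/419)

Orthogonality check:
  u_2 · u_1 = 0 (should be 0)
  u_3 · u_1 = 0 (should be 0)
  u_3 · u_2 = 0 (should be 0)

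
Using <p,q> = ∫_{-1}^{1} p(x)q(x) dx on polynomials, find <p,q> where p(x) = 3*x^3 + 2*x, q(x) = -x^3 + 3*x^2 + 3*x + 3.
<p,q> = 208/35

Expand the product: p(x)·q(x) = -3*x^6 + 9*x^5 + 7*x^4 + 15*x^3 + 6*x^2 + 6*x.
∫_{-1}^{1} of each monomial x^k gives [2/(k+1) if k even, 0 if k odd]. Integrating term-by-term (or equivalently evaluating the antiderivative F(x) = -3*x^7/7 + 3*x^6/2 + 7*x^5/5 + 15*x^4/4 + 2*x^3 + 3*x^2 at the endpoints):
  F(1) − F(−1) = 1571/140 − (739/140) = 208/35.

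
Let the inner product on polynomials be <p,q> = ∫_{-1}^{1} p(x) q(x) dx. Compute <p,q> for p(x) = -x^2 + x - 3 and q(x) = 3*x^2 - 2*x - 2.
<p,q> = 24/5

Expand the product: p(x)·q(x) = -3*x^4 + 5*x^3 - 9*x^2 + 4*x + 6.
∫_{-1}^{1} of each monomial x^k gives [2/(k+1) if k even, 0 if k odd]. Integrating term-by-term (or equivalently evaluating the antiderivative F(x) = -3*x^5/5 + 5*x^4/4 - 3*x^3 + 2*x^2 + 6*x at the endpoints):
  F(1) − F(−1) = 113/20 − (17/20) = 24/5.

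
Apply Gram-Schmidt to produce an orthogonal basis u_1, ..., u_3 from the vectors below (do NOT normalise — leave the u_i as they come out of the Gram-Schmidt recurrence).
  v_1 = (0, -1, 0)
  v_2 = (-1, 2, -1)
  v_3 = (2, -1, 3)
Orthogonal basis:
  u_1 = (0, -1, 0)
  u_2 = (-1, 0, -1)
  u_3 = (-1/2, 0, 1/2)

Apply the Gram-Schmidt recurrence
  u_1 = v_1
  u_i = v_i − Σ_{j<i} ((v_i · u_j) / (u_j · u_j)) · u_j.

Step by step this gives:
  u_1 = (0, -1, 0)
  u_2 = (-1, 0, -1)
  u_3 = (-1/2, 0, 1/2)

Orthogonality check:
  u_2 · u_1 = 0 (should be 0)
  u_3 · u_1 = 0 (should be 0)
  u_3 · u_2 = 0 (should be 0)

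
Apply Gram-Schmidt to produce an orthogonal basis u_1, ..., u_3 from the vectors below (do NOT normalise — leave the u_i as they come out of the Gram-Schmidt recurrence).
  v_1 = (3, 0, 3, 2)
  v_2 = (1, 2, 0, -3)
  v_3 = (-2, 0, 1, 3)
Orthogonal basis:
  u_1 = (3, 0, 3, 2)
  u_2 = (31/22, 2, 9/22, -30/11)
  u_3 = (-392/299, 466/299, 272/299, 180/299)

Apply the Gram-Schmidt recurrence
  u_1 = v_1
  u_i = v_i − Σ_{j<i} ((v_i · u_j) / (u_j · u_j)) · u_j.

Step by step this gives:
  u_1 = (3, 0, 3, 2)
  u_2 = (31/22, 2, 9/22, -30/11)
  u_3 = (-392/299, 466/299, 272/299, 180/299)

Orthogonality check:
  u_2 · u_1 = 0 (should be 0)
  u_3 · u_1 = 0 (should be 0)
  u_3 · u_2 = 0 (should be 0)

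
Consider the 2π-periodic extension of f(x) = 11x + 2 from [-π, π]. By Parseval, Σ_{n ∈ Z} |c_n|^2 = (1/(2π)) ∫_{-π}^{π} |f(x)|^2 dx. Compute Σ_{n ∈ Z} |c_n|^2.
Σ |c_n|^2 = 121π^2/3 + 4

Expand and integrate term by term over [-π, π]:
  ∫ (11x)^2 dx = 121·(2π^3/3); ∫ 2·11·(2)·x dx = 0 (odd integrand); ∫ 2^2 dx = 4·2π.
So (1/(2π)) ∫_{-π}^{π} (11x + 2)^2 dx = 121π^2/3 + 4 = 121π^2/3 + 4.
Parseval ⇒ Σ |c_n|^2 = 121π^2/3 + 4.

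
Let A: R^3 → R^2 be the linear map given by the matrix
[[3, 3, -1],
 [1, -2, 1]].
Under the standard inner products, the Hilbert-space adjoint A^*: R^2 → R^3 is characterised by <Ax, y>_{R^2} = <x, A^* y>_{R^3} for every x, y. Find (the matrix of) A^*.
A^* = A^T =
[[3, 1],
 [3, -2],
 [-1, 1]]

For real matrices with standard dot products, the defining identity <Ax, y> = <x, A^* y> gives (Ax)^T y = x^T (A^*) y, i.e. x^T A^T y = x^T (A^*) y. Since this holds for all x, y, we must have A^* = A^T. Therefore
A^* =
[[3, 1],
 [3, -2],
 [-1, 1]].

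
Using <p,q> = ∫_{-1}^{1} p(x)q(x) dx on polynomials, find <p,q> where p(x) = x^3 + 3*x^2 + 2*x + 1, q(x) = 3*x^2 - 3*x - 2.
<p,q> = -38/5

Expand the product: p(x)·q(x) = 3*x^5 + 6*x^4 - 5*x^3 - 9*x^2 - 7*x - 2.
∫_{-1}^{1} of each monomial x^k gives [2/(k+1) if k even, 0 if k odd]. Integrating term-by-term (or equivalently evaluating the antiderivative F(x) = x^6/2 + 6*x^5/5 - 5*x^4/4 - 3*x^3 - 7*x^2/2 - 2*x at the endpoints):
  F(1) − F(−1) = -161/20 − (-9/20) = -38/5.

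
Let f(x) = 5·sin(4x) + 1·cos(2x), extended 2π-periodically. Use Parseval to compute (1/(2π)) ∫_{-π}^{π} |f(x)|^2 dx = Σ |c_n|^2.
Σ |c_n|^2 = 13

Expand |f|^2 and use orthogonality of {sin(nx), cos(mx)} on [-π, π]:
  ∫_{-π}^{π} sin(nx)^2 dx = π, ∫ cos(mx)^2 dx = π, and cross terms integrate to 0.
So ∫_{-π}^{π} f(x)^2 dx = 5^2 · π + 1^2 · π = (25 + 1)π.
Divide by 2π: (25 + 1)/2 = 13.
By Parseval, this equals Σ |c_n|^2.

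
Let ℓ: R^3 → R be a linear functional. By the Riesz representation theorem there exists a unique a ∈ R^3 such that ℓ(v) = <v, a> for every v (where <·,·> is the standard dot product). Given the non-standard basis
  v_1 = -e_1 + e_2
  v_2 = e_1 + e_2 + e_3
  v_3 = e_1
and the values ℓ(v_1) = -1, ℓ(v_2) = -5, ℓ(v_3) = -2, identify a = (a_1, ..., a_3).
a = (-2, -3, 0)

Write a = (a_1, ..., a_3) in the standard basis. For each basis vector v_i, ℓ(v_i) = <v_i, a> is a linear equation in the a_j's. Collect the n equations into a matrix system V a = ℓ, where row i of V is v_i (expressed in the standard basis). Since V is invertible (lower-triangular with 1s on the diagonal, up to permutation), solve by back-substitution:
  V =
[[-1, 1, 0],
 [1, 1, 1],
 [1, 0, 0]]
  V a = (-1, -5, -2)
Solving gives a = (-2, -3, 0).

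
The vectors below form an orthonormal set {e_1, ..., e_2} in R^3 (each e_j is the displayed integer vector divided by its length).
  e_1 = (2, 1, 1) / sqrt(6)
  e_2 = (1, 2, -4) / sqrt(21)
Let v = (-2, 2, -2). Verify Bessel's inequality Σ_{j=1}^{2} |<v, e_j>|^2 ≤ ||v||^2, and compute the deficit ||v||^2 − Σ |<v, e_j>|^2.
Σ |<v, e_j>|^2 = 52/7; ||v||^2 = 12; deficit = 32/7

Write each e_j = u_j / sqrt(<u_j, u_j>) where u_j is the displayed integer vector. Then <v, e_j> = <v, u_j> / sqrt(<u_j, u_j>), so |<v, e_j>|^2 = <v, u_j>^2 / <u_j, u_j>.
Coefficients: <v, e_1> = -4/sqrt(6), <v, e_2> = 10/sqrt(21).
Square and sum: Σ |<v, e_j>|^2 = 52/7.
Compute ||v||^2 = v·v = 12.
Deficit = 12 − 52/7 = 32/7 ≥ 0, confirming Bessel's inequality. (The deficit equals ||v − Σ <v,e_j> e_j||^2, the squared distance from v to span{e_j}.)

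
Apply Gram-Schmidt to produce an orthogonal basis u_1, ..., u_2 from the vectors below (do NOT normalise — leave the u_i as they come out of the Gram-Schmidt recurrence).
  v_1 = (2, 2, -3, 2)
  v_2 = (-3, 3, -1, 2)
Orthogonal basis:
  u_1 = (2, 2, -3, 2)
  u_2 = (-11/3, 7/3, 0, 4/3)

Apply the Gram-Schmidt recurrence
  u_1 = v_1
  u_i = v_i − Σ_{j<i} ((v_i · u_j) / (u_j · u_j)) · u_j.

Step by step this gives:
  u_1 = (2, 2, -3, 2)
  u_2 = (-11/3, 7/3, 0, 4/3)

Orthogonality check:
  u_2 · u_1 = 0 (should be 0)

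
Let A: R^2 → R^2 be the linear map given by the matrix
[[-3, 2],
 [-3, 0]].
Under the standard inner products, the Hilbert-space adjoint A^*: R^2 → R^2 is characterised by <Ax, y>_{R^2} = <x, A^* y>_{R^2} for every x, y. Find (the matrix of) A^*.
A^* = A^T =
[[-3, -3],
 [2, 0]]

For real matrices with standard dot products, the defining identity <Ax, y> = <x, A^* y> gives (Ax)^T y = x^T (A^*) y, i.e. x^T A^T y = x^T (A^*) y. Since this holds for all x, y, we must have A^* = A^T. Therefore
A^* =
[[-3, -3],
 [2, 0]].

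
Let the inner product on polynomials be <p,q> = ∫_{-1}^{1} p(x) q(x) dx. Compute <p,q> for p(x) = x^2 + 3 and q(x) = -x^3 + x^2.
<p,q> = 12/5

Expand the product: p(x)·q(x) = -x^5 + x^4 - 3*x^3 + 3*x^2.
∫_{-1}^{1} of each monomial x^k gives [2/(k+1) if k even, 0 if k odd]. Integrating term-by-term (or equivalently evaluating the antiderivative F(x) = -x^6/6 + x^5/5 - 3*x^4/4 + x^3 at the endpoints):
  F(1) − F(−1) = 17/60 − (-127/60) = 12/5.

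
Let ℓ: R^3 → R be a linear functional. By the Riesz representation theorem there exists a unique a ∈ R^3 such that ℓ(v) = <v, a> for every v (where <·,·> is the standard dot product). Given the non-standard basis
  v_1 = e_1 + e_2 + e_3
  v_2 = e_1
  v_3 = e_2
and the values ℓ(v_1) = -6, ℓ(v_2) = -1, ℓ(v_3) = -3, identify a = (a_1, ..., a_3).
a = (-1, -3, -2)

Write a = (a_1, ..., a_3) in the standard basis. For each basis vector v_i, ℓ(v_i) = <v_i, a> is a linear equation in the a_j's. Collect the n equations into a matrix system V a = ℓ, where row i of V is v_i (expressed in the standard basis). Since V is invertible (lower-triangular with 1s on the diagonal, up to permutation), solve by back-substitution:
  V =
[[1, 1, 1],
 [1, 0, 0],
 [0, 1, 0]]
  V a = (-6, -1, -3)
Solving gives a = (-1, -3, -2).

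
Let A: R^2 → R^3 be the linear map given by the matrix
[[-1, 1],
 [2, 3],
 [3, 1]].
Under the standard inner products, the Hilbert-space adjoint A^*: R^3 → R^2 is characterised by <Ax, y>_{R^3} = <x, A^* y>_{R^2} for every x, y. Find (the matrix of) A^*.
A^* = A^T =
[[-1, 2, 3],
 [1, 3, 1]]

For real matrices with standard dot products, the defining identity <Ax, y> = <x, A^* y> gives (Ax)^T y = x^T (A^*) y, i.e. x^T A^T y = x^T (A^*) y. Since this holds for all x, y, we must have A^* = A^T. Therefore
A^* =
[[-1, 2, 3],
 [1, 3, 1]].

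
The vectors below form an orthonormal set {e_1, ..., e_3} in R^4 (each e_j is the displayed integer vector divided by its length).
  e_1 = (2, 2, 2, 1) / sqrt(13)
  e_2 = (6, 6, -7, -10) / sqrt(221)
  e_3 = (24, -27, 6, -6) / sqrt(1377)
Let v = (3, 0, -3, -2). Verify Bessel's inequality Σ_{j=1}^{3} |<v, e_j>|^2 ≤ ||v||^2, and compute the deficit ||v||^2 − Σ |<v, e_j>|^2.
Σ |<v, e_j>|^2 = 173/9; ||v||^2 = 22; deficit = 25/9

Write each e_j = u_j / sqrt(<u_j, u_j>) where u_j is the displayed integer vector. Then <v, e_j> = <v, u_j> / sqrt(<u_j, u_j>), so |<v, e_j>|^2 = <v, u_j>^2 / <u_j, u_j>.
Coefficients: <v, e_1> = -2/sqrt(13), <v, e_2> = 59/sqrt(221), <v, e_3> = 66/sqrt(1377).
Square and sum: Σ |<v, e_j>|^2 = 173/9.
Compute ||v||^2 = v·v = 22.
Deficit = 22 − 173/9 = 25/9 ≥ 0, confirming Bessel's inequality. (The deficit equals ||v − Σ <v,e_j> e_j||^2, the squared distance from v to span{e_j}.)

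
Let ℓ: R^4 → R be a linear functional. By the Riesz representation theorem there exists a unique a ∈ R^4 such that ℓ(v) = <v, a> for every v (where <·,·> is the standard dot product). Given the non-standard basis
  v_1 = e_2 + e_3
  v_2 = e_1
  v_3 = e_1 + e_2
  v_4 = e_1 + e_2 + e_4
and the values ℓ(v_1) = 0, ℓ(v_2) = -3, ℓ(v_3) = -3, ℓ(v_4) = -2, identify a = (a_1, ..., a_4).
a = (-3, 0, 0, 1)

Write a = (a_1, ..., a_4) in the standard basis. For each basis vector v_i, ℓ(v_i) = <v_i, a> is a linear equation in the a_j's. Collect the n equations into a matrix system V a = ℓ, where row i of V is v_i (expressed in the standard basis). Since V is invertible (lower-triangular with 1s on the diagonal, up to permutation), solve by back-substitution:
  V =
[[0, 1, 1, 0],
 [1, 0, 0, 0],
 [1, 1, 0, 0],
 [1, 1, 0, 1]]
  V a = (0, -3, -3, -2)
Solving gives a = (-3, 0, 0, 1).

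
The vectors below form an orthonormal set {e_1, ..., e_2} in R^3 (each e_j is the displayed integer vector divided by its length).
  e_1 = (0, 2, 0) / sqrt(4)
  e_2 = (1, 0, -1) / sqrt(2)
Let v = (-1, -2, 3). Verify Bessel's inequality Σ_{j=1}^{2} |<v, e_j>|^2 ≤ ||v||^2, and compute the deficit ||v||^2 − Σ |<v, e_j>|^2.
Σ |<v, e_j>|^2 = 12; ||v||^2 = 14; deficit = 2

Write each e_j = u_j / sqrt(<u_j, u_j>) where u_j is the displayed integer vector. Then <v, e_j> = <v, u_j> / sqrt(<u_j, u_j>), so |<v, e_j>|^2 = <v, u_j>^2 / <u_j, u_j>.
Coefficients: <v, e_1> = -4/sqrt(4), <v, e_2> = -4/sqrt(2).
Square and sum: Σ |<v, e_j>|^2 = 12.
Compute ||v||^2 = v·v = 14.
Deficit = 14 − 12 = 2 ≥ 0, confirming Bessel's inequality. (The deficit equals ||v − Σ <v,e_j> e_j||^2, the squared distance from v to span{e_j}.)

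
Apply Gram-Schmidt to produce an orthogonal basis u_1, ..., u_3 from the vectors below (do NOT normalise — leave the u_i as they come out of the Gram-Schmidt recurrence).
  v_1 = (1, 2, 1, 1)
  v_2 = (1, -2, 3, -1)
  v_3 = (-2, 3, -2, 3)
Orthogonal basis:
  u_1 = (1, 2, 1, 1)
  u_2 = (8/7, -12/7, 22/7, -6/7)
  u_3 = (-19/13, -4/13, 19/26, 35/26)

Apply the Gram-Schmidt recurrence
  u_1 = v_1
  u_i = v_i − Σ_{j<i} ((v_i · u_j) / (u_j · u_j)) · u_j.

Step by step this gives:
  u_1 = (1, 2, 1, 1)
  u_2 = (8/7, -12/7, 22/7, -6/7)
  u_3 = (-19/13, -4/13, 19/26, 35/26)

Orthogonality check:
  u_2 · u_1 = 0 (should be 0)
  u_3 · u_1 = 0 (should be 0)
  u_3 · u_2 = 0 (should be 0)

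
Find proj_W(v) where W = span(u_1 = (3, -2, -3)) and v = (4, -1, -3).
proj_W(v) = (69/22, -23/11, -69/22)

Set up U = [u_1 | ... | u_1] ∈ R^(3×1). The projector onto W = col(U) is P = U (U^T U)^(-1) U^T.
Compute U^T U =
  [22],
and U^T v = (23).
Solve U^T U · c = U^T v for the coefficients: c = (23/22). The projection is proj_W(v) = U c.
Check: (v - proj_W(v)) · u_1 = 0  (should be 0).
Result: proj_W(v) = (69/22, -23/11, -69/22).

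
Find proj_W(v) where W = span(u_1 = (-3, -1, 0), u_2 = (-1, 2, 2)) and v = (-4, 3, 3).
proj_W(v) = (-346/89, 237/89, 302/89)

Set up U = [u_1 | ... | u_2] ∈ R^(3×2). The projector onto W = col(U) is P = U (U^T U)^(-1) U^T.
Compute U^T U =
  [10, 1]
  [1, 9],
and U^T v = (9, 16).
Solve U^T U · c = U^T v for the coefficients: c = (65/89, 151/89). The projection is proj_W(v) = U c.
Check: (v - proj_W(v)) · u_1 = 0  (should be 0).
Check: (v - proj_W(v)) · u_2 = 0  (should be 0).
Result: proj_W(v) = (-346/89, 237/89, 302/89).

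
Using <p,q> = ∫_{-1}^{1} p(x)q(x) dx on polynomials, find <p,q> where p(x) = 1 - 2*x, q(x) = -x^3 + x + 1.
<p,q> = 22/15

Expand the product: p(x)·q(x) = 2*x^4 - x^3 - 2*x^2 - x + 1.
∫_{-1}^{1} of each monomial x^k gives [2/(k+1) if k even, 0 if k odd]. Integrating term-by-term (or equivalently evaluating the antiderivative F(x) = 2*x^5/5 - x^4/4 - 2*x^3/3 - x^2/2 + x at the endpoints):
  F(1) − F(−1) = -1/60 − (-89/60) = 22/15.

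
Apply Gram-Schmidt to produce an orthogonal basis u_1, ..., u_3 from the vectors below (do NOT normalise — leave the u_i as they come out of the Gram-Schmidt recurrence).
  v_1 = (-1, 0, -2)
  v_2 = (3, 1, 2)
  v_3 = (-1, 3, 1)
Orthogonal basis:
  u_1 = (-1, 0, -2)
  u_2 = (8/5, 1, -4/5)
  u_3 = (-10/7, 20/7, 5/7)

Apply the Gram-Schmidt recurrence
  u_1 = v_1
  u_i = v_i − Σ_{j<i} ((v_i · u_j) / (u_j · u_j)) · u_j.

Step by step this gives:
  u_1 = (-1, 0, -2)
  u_2 = (8/5, 1, -4/5)
  u_3 = (-10/7, 20/7, 5/7)

Orthogonality check:
  u_2 · u_1 = 0 (should be 0)
  u_3 · u_1 = 0 (should be 0)
  u_3 · u_2 = 0 (should be 0)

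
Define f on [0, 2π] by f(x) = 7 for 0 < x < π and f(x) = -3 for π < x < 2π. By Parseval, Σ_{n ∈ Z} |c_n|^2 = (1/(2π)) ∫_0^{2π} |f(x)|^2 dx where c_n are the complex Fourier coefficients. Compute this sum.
Σ |c_n|^2 = 29

Parseval equates the L^2 energy of f (normalised by 1/(2π)) with the ℓ^2 sum of its Fourier coefficients: (1/(2π)) ∫_0^{2π} |f|^2 = Σ |c_n|^2.
Compute the left side: (1/(2π)) [∫_0^π 7^2 dx + ∫_π^{2π} (-3)^2 dx] = (1/(2π)) · (49π + 9π) = (49 + 9)/2 = 29.
So Σ_{n ∈ Z} |c_n|^2 = 29.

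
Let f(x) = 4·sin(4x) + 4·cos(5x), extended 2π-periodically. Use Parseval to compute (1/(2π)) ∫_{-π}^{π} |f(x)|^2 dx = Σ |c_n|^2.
Σ |c_n|^2 = 16

Expand |f|^2 and use orthogonality of {sin(nx), cos(mx)} on [-π, π]:
  ∫_{-π}^{π} sin(nx)^2 dx = π, ∫ cos(mx)^2 dx = π, and cross terms integrate to 0.
So ∫_{-π}^{π} f(x)^2 dx = 4^2 · π + 4^2 · π = (16 + 16)π.
Divide by 2π: (16 + 16)/2 = 16.
By Parseval, this equals Σ |c_n|^2.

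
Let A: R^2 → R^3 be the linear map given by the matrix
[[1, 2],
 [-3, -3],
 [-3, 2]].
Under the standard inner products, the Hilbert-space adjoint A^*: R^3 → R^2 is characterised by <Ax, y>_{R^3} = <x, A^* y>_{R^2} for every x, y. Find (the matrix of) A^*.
A^* = A^T =
[[1, -3, -3],
 [2, -3, 2]]

For real matrices with standard dot products, the defining identity <Ax, y> = <x, A^* y> gives (Ax)^T y = x^T (A^*) y, i.e. x^T A^T y = x^T (A^*) y. Since this holds for all x, y, we must have A^* = A^T. Therefore
A^* =
[[1, -3, -3],
 [2, -3, 2]].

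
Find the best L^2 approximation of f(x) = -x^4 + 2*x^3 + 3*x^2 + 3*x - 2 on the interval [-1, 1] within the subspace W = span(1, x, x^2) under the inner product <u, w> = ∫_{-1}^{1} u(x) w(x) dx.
g(x) = 15*x^2/7 + 21*x/5 - 67/35

The best approximation g ∈ W is the orthogonal projection of f onto W. Writing g = a_0 + a_1 x + a_2 x^2, the coefficients solve the normal equations G · a = b where
  G_{ij} = <φ_i, φ_j> and b_i = <f, φ_i>, with φ_0 = 1, φ_1 = x, φ_2 = x^2.
G =
  [2, 0, 2/3]
  [0, 2/3, 0]
  [2/3, 0, 2/5],
b = (-12/5, 14/5, -44/105).
Solving gives a_0 = -67/35, a_1 = 21/5, a_2 = 15/7, so
  g(x) = 15*x^2/7 + 21*x/5 - 67/35.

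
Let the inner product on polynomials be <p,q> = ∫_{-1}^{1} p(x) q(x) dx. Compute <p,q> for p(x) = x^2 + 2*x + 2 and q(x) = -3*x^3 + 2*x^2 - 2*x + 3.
<p,q> = 62/5

Expand the product: p(x)·q(x) = -3*x^5 - 4*x^4 - 4*x^3 + 3*x^2 + 2*x + 6.
∫_{-1}^{1} of each monomial x^k gives [2/(k+1) if k even, 0 if k odd]. Integrating term-by-term (or equivalently evaluating the antiderivative F(x) = -x^6/2 - 4*x^5/5 - x^4 + x^3 + x^2 + 6*x at the endpoints):
  F(1) − F(−1) = 57/10 − (-67/10) = 62/5.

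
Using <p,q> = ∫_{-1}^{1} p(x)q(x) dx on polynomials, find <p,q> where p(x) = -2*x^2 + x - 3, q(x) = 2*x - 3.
<p,q> = 70/3

Expand the product: p(x)·q(x) = -4*x^3 + 8*x^2 - 9*x + 9.
∫_{-1}^{1} of each monomial x^k gives [2/(k+1) if k even, 0 if k odd]. Integrating term-by-term (or equivalently evaluating the antiderivative F(x) = -x^4 + 8*x^3/3 - 9*x^2/2 + 9*x at the endpoints):
  F(1) − F(−1) = 37/6 − (-103/6) = 70/3.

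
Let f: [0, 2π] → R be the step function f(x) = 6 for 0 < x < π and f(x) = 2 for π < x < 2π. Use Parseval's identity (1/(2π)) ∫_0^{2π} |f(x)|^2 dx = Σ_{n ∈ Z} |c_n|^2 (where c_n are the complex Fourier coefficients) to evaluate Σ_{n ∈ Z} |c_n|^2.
Σ |c_n|^2 = 20

Parseval equates the L^2 energy of f (normalised by 1/(2π)) with the ℓ^2 sum of its Fourier coefficients: (1/(2π)) ∫_0^{2π} |f|^2 = Σ |c_n|^2.
Compute the left side: (1/(2π)) [∫_0^π 6^2 dx + ∫_π^{2π} 2^2 dx] = (1/(2π)) · (36π + 4π) = (36 + 4)/2 = 20.
So Σ_{n ∈ Z} |c_n|^2 = 20.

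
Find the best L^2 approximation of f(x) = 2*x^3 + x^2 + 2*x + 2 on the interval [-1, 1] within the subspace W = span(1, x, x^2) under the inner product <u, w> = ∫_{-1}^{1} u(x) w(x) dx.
g(x) = x^2 + 16*x/5 + 2

The best approximation g ∈ W is the orthogonal projection of f onto W. Writing g = a_0 + a_1 x + a_2 x^2, the coefficients solve the normal equations G · a = b where
  G_{ij} = <φ_i, φ_j> and b_i = <f, φ_i>, with φ_0 = 1, φ_1 = x, φ_2 = x^2.
G =
  [2, 0, 2/3]
  [0, 2/3, 0]
  [2/3, 0, 2/5],
b = (14/3, 32/15, 26/15).
Solving gives a_0 = 2, a_1 = 16/5, a_2 = 1, so
  g(x) = x^2 + 16*x/5 + 2.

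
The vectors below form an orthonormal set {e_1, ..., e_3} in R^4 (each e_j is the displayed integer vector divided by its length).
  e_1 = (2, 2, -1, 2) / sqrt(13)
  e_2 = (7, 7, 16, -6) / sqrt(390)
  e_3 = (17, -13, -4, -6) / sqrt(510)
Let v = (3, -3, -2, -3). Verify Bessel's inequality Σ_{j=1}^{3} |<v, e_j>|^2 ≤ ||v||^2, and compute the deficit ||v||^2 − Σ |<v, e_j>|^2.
Σ |<v, e_j>|^2 = 478/17; ||v||^2 = 31; deficit = 49/17

Write each e_j = u_j / sqrt(<u_j, u_j>) where u_j is the displayed integer vector. Then <v, e_j> = <v, u_j> / sqrt(<u_j, u_j>), so |<v, e_j>|^2 = <v, u_j>^2 / <u_j, u_j>.
Coefficients: <v, e_1> = -4/sqrt(13), <v, e_2> = -14/sqrt(390), <v, e_3> = 116/sqrt(510).
Square and sum: Σ |<v, e_j>|^2 = 478/17.
Compute ||v||^2 = v·v = 31.
Deficit = 31 − 478/17 = 49/17 ≥ 0, confirming Bessel's inequality. (The deficit equals ||v − Σ <v,e_j> e_j||^2, the squared distance from v to span{e_j}.)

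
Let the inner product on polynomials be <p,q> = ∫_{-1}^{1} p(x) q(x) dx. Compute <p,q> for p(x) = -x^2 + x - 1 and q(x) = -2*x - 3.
<p,q> = 20/3

Expand the product: p(x)·q(x) = 2*x^3 + x^2 - x + 3.
∫_{-1}^{1} of each monomial x^k gives [2/(k+1) if k even, 0 if k odd]. Integrating term-by-term (or equivalently evaluating the antiderivative F(x) = x^4/2 + x^3/3 - x^2/2 + 3*x at the endpoints):
  F(1) − F(−1) = 10/3 − (-10/3) = 20/3.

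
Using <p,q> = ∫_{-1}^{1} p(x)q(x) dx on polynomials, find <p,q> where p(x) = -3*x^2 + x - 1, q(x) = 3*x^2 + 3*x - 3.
<p,q> = 42/5

Expand the product: p(x)·q(x) = -9*x^4 - 6*x^3 + 9*x^2 - 6*x + 3.
∫_{-1}^{1} of each monomial x^k gives [2/(k+1) if k even, 0 if k odd]. Integrating term-by-term (or equivalently evaluating the antiderivative F(x) = -9*x^5/5 - 3*x^4/2 + 3*x^3 - 3*x^2 + 3*x at the endpoints):
  F(1) − F(−1) = -3/10 − (-87/10) = 42/5.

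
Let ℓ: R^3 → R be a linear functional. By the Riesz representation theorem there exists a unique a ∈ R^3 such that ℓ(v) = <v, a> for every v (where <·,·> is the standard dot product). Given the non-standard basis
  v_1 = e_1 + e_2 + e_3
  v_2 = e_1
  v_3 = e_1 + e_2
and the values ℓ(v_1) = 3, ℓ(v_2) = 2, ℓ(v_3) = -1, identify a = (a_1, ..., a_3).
a = (2, -3, 4)

Write a = (a_1, ..., a_3) in the standard basis. For each basis vector v_i, ℓ(v_i) = <v_i, a> is a linear equation in the a_j's. Collect the n equations into a matrix system V a = ℓ, where row i of V is v_i (expressed in the standard basis). Since V is invertible (lower-triangular with 1s on the diagonal, up to permutation), solve by back-substitution:
  V =
[[1, 1, 1],
 [1, 0, 0],
 [1, 1, 0]]
  V a = (3, 2, -1)
Solving gives a = (2, -3, 4).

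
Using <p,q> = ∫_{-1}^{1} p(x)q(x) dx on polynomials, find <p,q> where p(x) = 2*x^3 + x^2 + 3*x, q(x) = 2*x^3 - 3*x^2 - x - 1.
<p,q> = -118/105

Expand the product: p(x)·q(x) = 4*x^6 - 4*x^5 + x^4 - 12*x^3 - 4*x^2 - 3*x.
∫_{-1}^{1} of each monomial x^k gives [2/(k+1) if k even, 0 if k odd]. Integrating term-by-term (or equivalently evaluating the antiderivative F(x) = 4*x^7/7 - 2*x^6/3 + x^5/5 - 3*x^4 - 4*x^3/3 - 3*x^2/2 at the endpoints):
  F(1) − F(−1) = -401/70 − (-967/210) = -118/105.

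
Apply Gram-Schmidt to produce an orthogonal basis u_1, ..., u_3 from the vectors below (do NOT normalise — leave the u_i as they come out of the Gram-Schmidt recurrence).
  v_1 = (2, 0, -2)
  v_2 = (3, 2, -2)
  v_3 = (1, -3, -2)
Orthogonal basis:
  u_1 = (2, 0, -2)
  u_2 = (1/2, 2, 1/2)
  u_3 = (2/9, -1/9, 2/9)

Apply the Gram-Schmidt recurrence
  u_1 = v_1
  u_i = v_i − Σ_{j<i} ((v_i · u_j) / (u_j · u_j)) · u_j.

Step by step this gives:
  u_1 = (2, 0, -2)
  u_2 = (1/2, 2, 1/2)
  u_3 = (2/9, -1/9, 2/9)

Orthogonality check:
  u_2 · u_1 = 0 (should be 0)
  u_3 · u_1 = 0 (should be 0)
  u_3 · u_2 = 0 (should be 0)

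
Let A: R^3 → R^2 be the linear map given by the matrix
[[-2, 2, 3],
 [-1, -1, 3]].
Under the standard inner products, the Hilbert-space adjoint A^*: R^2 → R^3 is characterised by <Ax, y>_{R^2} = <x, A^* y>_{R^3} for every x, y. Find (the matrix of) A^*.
A^* = A^T =
[[-2, -1],
 [2, -1],
 [3, 3]]

For real matrices with standard dot products, the defining identity <Ax, y> = <x, A^* y> gives (Ax)^T y = x^T (A^*) y, i.e. x^T A^T y = x^T (A^*) y. Since this holds for all x, y, we must have A^* = A^T. Therefore
A^* =
[[-2, -1],
 [2, -1],
 [3, 3]].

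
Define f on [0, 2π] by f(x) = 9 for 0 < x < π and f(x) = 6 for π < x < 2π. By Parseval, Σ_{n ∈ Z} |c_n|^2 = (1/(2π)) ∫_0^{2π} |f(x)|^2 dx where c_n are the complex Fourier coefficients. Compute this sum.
Σ |c_n|^2 = 117/2

Parseval equates the L^2 energy of f (normalised by 1/(2π)) with the ℓ^2 sum of its Fourier coefficients: (1/(2π)) ∫_0^{2π} |f|^2 = Σ |c_n|^2.
Compute the left side: (1/(2π)) [∫_0^π 9^2 dx + ∫_π^{2π} 6^2 dx] = (1/(2π)) · (81π + 36π) = (81 + 36)/2 = 117/2.
So Σ_{n ∈ Z} |c_n|^2 = 117/2.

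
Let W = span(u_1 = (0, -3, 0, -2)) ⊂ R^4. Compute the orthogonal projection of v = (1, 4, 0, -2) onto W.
proj_W(v) = (0, 24/13, 0, 16/13)

Set up U = [u_1 | ... | u_1] ∈ R^(4×1). The projector onto W = col(U) is P = U (U^T U)^(-1) U^T.
Compute U^T U =
  [13],
and U^T v = (-8).
Solve U^T U · c = U^T v for the coefficients: c = (-8/13). The projection is proj_W(v) = U c.
Check: (v - proj_W(v)) · u_1 = 0  (should be 0).
Result: proj_W(v) = (0, 24/13, 0, 16/13).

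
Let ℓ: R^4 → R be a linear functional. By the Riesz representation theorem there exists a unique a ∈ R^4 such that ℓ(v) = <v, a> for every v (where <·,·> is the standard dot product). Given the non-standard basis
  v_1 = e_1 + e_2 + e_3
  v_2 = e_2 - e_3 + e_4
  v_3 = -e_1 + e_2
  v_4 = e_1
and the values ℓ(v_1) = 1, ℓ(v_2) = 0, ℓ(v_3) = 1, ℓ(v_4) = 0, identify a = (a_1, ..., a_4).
a = (0, 1, 0, -1)

Write a = (a_1, ..., a_4) in the standard basis. For each basis vector v_i, ℓ(v_i) = <v_i, a> is a linear equation in the a_j's. Collect the n equations into a matrix system V a = ℓ, where row i of V is v_i (expressed in the standard basis). Since V is invertible (lower-triangular with 1s on the diagonal, up to permutation), solve by back-substitution:
  V =
[[1, 1, 1, 0],
 [0, 1, -1, 1],
 [-1, 1, 0, 0],
 [1, 0, 0, 0]]
  V a = (1, 0, 1, 0)
Solving gives a = (0, 1, 0, -1).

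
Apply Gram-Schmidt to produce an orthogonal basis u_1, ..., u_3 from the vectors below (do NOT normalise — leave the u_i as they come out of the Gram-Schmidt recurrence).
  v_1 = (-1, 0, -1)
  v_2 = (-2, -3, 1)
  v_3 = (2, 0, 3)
Orthogonal basis:
  u_1 = (-1, 0, -1)
  u_2 = (-3/2, -3, 3/2)
  u_3 = (-1/3, 1/3, 1/3)

Apply the Gram-Schmidt recurrence
  u_1 = v_1
  u_i = v_i − Σ_{j<i} ((v_i · u_j) / (u_j · u_j)) · u_j.

Step by step this gives:
  u_1 = (-1, 0, -1)
  u_2 = (-3/2, -3, 3/2)
  u_3 = (-1/3, 1/3, 1/3)

Orthogonality check:
  u_2 · u_1 = 0 (should be 0)
  u_3 · u_1 = 0 (should be 0)
  u_3 · u_2 = 0 (should be 0)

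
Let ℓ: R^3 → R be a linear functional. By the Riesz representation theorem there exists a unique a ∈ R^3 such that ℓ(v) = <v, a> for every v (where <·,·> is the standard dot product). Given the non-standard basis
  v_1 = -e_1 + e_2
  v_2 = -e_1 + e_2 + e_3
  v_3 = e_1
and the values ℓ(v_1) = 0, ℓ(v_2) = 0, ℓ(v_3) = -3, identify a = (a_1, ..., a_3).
a = (-3, -3, 0)

Write a = (a_1, ..., a_3) in the standard basis. For each basis vector v_i, ℓ(v_i) = <v_i, a> is a linear equation in the a_j's. Collect the n equations into a matrix system V a = ℓ, where row i of V is v_i (expressed in the standard basis). Since V is invertible (lower-triangular with 1s on the diagonal, up to permutation), solve by back-substitution:
  V =
[[-1, 1, 0],
 [-1, 1, 1],
 [1, 0, 0]]
  V a = (0, 0, -3)
Solving gives a = (-3, -3, 0).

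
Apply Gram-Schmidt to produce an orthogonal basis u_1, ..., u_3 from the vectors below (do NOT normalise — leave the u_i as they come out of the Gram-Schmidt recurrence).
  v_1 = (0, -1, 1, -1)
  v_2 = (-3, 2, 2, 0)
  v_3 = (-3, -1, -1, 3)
Orthogonal basis:
  u_1 = (0, -1, 1, -1)
  u_2 = (-3, 2, 2, 0)
  u_3 = (-36/17, -44/17, -10/17, 2)

Apply the Gram-Schmidt recurrence
  u_1 = v_1
  u_i = v_i − Σ_{j<i} ((v_i · u_j) / (u_j · u_j)) · u_j.

Step by step this gives:
  u_1 = (0, -1, 1, -1)
  u_2 = (-3, 2, 2, 0)
  u_3 = (-36/17, -44/17, -10/17, 2)

Orthogonality check:
  u_2 · u_1 = 0 (should be 0)
  u_3 · u_1 = 0 (should be 0)
  u_3 · u_2 = 0 (should be 0)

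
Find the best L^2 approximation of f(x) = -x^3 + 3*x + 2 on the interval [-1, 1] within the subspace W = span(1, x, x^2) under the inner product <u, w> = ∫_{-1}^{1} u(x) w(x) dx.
g(x) = 12*x/5 + 2

The best approximation g ∈ W is the orthogonal projection of f onto W. Writing g = a_0 + a_1 x + a_2 x^2, the coefficients solve the normal equations G · a = b where
  G_{ij} = <φ_i, φ_j> and b_i = <f, φ_i>, with φ_0 = 1, φ_1 = x, φ_2 = x^2.
G =
  [2, 0, 2/3]
  [0, 2/3, 0]
  [2/3, 0, 2/5],
b = (4, 8/5, 4/3).
Solving gives a_0 = 2, a_1 = 12/5, a_2 = 0, so
  g(x) = 12*x/5 + 2.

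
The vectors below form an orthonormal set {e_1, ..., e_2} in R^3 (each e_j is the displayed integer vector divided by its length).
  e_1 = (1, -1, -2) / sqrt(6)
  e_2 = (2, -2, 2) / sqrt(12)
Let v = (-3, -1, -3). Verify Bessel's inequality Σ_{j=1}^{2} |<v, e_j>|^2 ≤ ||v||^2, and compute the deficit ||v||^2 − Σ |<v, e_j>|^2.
Σ |<v, e_j>|^2 = 11; ||v||^2 = 19; deficit = 8

Write each e_j = u_j / sqrt(<u_j, u_j>) where u_j is the displayed integer vector. Then <v, e_j> = <v, u_j> / sqrt(<u_j, u_j>), so |<v, e_j>|^2 = <v, u_j>^2 / <u_j, u_j>.
Coefficients: <v, e_1> = 4/sqrt(6), <v, e_2> = -10/sqrt(12).
Square and sum: Σ |<v, e_j>|^2 = 11.
Compute ||v||^2 = v·v = 19.
Deficit = 19 − 11 = 8 ≥ 0, confirming Bessel's inequality. (The deficit equals ||v − Σ <v,e_j> e_j||^2, the squared distance from v to span{e_j}.)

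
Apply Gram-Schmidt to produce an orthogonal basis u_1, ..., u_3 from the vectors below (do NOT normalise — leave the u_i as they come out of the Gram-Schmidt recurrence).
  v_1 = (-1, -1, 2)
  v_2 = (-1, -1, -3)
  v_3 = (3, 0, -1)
Orthogonal basis:
  u_1 = (-1, -1, 2)
  u_2 = (-5/3, -5/3, -5/3)
  u_3 = (3/2, -3/2, 0)

Apply the Gram-Schmidt recurrence
  u_1 = v_1
  u_i = v_i − Σ_{j<i} ((v_i · u_j) / (u_j · u_j)) · u_j.

Step by step this gives:
  u_1 = (-1, -1, 2)
  u_2 = (-5/3, -5/3, -5/3)
  u_3 = (3/2, -3/2, 0)

Orthogonality check:
  u_2 · u_1 = 0 (should be 0)
  u_3 · u_1 = 0 (should be 0)
  u_3 · u_2 = 0 (should be 0)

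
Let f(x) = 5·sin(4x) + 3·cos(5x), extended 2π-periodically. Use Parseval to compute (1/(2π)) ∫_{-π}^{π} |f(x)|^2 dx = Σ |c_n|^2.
Σ |c_n|^2 = 17

Expand |f|^2 and use orthogonality of {sin(nx), cos(mx)} on [-π, π]:
  ∫_{-π}^{π} sin(nx)^2 dx = π, ∫ cos(mx)^2 dx = π, and cross terms integrate to 0.
So ∫_{-π}^{π} f(x)^2 dx = 5^2 · π + 3^2 · π = (25 + 9)π.
Divide by 2π: (25 + 9)/2 = 17.
By Parseval, this equals Σ |c_n|^2.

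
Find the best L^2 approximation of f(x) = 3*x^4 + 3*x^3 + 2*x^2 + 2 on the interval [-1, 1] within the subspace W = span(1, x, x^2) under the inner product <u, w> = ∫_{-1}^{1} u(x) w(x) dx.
g(x) = 32*x^2/7 + 9*x/5 + 61/35

The best approximation g ∈ W is the orthogonal projection of f onto W. Writing g = a_0 + a_1 x + a_2 x^2, the coefficients solve the normal equations G · a = b where
  G_{ij} = <φ_i, φ_j> and b_i = <f, φ_i>, with φ_0 = 1, φ_1 = x, φ_2 = x^2.
G =
  [2, 0, 2/3]
  [0, 2/3, 0]
  [2/3, 0, 2/5],
b = (98/15, 6/5, 314/105).
Solving gives a_0 = 61/35, a_1 = 9/5, a_2 = 32/7, so
  g(x) = 32*x^2/7 + 9*x/5 + 61/35.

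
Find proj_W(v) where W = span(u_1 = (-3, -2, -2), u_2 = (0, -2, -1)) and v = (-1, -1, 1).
proj_W(v) = (-27/49, -16/49, -17/49)

Set up U = [u_1 | ... | u_2] ∈ R^(3×2). The projector onto W = col(U) is P = U (U^T U)^(-1) U^T.
Compute U^T U =
  [17, 6]
  [6, 5],
and U^T v = (3, 1).
Solve U^T U · c = U^T v for the coefficients: c = (9/49, -1/49). The projection is proj_W(v) = U c.
Check: (v - proj_W(v)) · u_1 = 0  (should be 0).
Check: (v - proj_W(v)) · u_2 = 0  (should be 0).
Result: proj_W(v) = (-27/49, -16/49, -17/49).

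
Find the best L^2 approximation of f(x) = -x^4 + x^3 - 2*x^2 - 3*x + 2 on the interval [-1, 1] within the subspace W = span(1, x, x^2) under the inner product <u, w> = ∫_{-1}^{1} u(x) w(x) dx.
g(x) = -20*x^2/7 - 12*x/5 + 73/35

The best approximation g ∈ W is the orthogonal projection of f onto W. Writing g = a_0 + a_1 x + a_2 x^2, the coefficients solve the normal equations G · a = b where
  G_{ij} = <φ_i, φ_j> and b_i = <f, φ_i>, with φ_0 = 1, φ_1 = x, φ_2 = x^2.
G =
  [2, 0, 2/3]
  [0, 2/3, 0]
  [2/3, 0, 2/5],
b = (34/15, -8/5, 26/105).
Solving gives a_0 = 73/35, a_1 = -12/5, a_2 = -20/7, so
  g(x) = -20*x^2/7 - 12*x/5 + 73/35.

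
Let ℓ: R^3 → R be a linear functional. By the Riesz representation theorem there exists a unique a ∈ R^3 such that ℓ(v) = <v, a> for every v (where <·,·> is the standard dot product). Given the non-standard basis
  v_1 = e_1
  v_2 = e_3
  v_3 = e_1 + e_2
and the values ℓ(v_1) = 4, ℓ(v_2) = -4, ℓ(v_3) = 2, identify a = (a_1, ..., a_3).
a = (4, -2, -4)

Write a = (a_1, ..., a_3) in the standard basis. For each basis vector v_i, ℓ(v_i) = <v_i, a> is a linear equation in the a_j's. Collect the n equations into a matrix system V a = ℓ, where row i of V is v_i (expressed in the standard basis). Since V is invertible (lower-triangular with 1s on the diagonal, up to permutation), solve by back-substitution:
  V =
[[1, 0, 0],
 [0, 0, 1],
 [1, 1, 0]]
  V a = (4, -4, 2)
Solving gives a = (4, -2, -4).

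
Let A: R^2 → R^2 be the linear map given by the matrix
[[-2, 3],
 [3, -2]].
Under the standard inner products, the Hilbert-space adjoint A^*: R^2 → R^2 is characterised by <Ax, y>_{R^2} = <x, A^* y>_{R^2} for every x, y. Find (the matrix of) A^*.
A^* = A^T =
[[-2, 3],
 [3, -2]]

For real matrices with standard dot products, the defining identity <Ax, y> = <x, A^* y> gives (Ax)^T y = x^T (A^*) y, i.e. x^T A^T y = x^T (A^*) y. Since this holds for all x, y, we must have A^* = A^T. Therefore
A^* =
[[-2, 3],
 [3, -2]].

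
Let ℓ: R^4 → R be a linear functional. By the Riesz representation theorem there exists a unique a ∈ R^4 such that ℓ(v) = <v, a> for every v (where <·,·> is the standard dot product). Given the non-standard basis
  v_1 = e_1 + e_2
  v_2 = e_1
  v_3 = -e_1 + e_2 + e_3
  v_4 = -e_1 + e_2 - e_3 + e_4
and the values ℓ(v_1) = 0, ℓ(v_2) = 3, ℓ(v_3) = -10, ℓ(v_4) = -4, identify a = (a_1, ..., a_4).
a = (3, -3, -4, -2)

Write a = (a_1, ..., a_4) in the standard basis. For each basis vector v_i, ℓ(v_i) = <v_i, a> is a linear equation in the a_j's. Collect the n equations into a matrix system V a = ℓ, where row i of V is v_i (expressed in the standard basis). Since V is invertible (lower-triangular with 1s on the diagonal, up to permutation), solve by back-substitution:
  V =
[[1, 1, 0, 0],
 [1, 0, 0, 0],
 [-1, 1, 1, 0],
 [-1, 1, -1, 1]]
  V a = (0, 3, -10, -4)
Solving gives a = (3, -3, -4, -2).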